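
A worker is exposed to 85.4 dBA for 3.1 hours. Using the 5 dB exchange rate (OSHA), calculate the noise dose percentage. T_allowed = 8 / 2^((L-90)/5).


Given values:
  L = 85.4 dBA, T = 3.1 hours
Formula: T_allowed = 8 / 2^((L - 90) / 5)
Compute exponent: (85.4 - 90) / 5 = -0.92
Compute 2^(-0.92) = 0.528509
T_allowed = 8 / 0.528509 = 15.136923 hours
Dose = (T / T_allowed) * 100
Dose = (3.1 / 15.136923) * 100 = 20.48

20.48 %


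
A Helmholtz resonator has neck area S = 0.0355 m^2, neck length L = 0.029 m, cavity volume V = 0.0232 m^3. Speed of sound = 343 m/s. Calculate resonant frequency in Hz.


Given values:
  S = 0.0355 m^2, L = 0.029 m, V = 0.0232 m^3, c = 343 m/s
Formula: f = (c / (2*pi)) * sqrt(S / (V * L))
Compute V * L = 0.0232 * 0.029 = 0.0006728
Compute S / (V * L) = 0.0355 / 0.0006728 = 52.7646
Compute sqrt(52.7646) = 7.263925
Compute c / (2*pi) = 343 / 6.283185 = 54.590148
f = 54.590148 * 7.263925 = 396.54

396.54 Hz


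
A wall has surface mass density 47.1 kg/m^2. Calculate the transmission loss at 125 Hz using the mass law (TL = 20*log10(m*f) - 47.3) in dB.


Given values:
  m = 47.1 kg/m^2, f = 125 Hz
Formula: TL = 20 * log10(m * f) - 47.3
Compute m * f = 47.1 * 125 = 5887.5
Compute log10(5887.5) = 3.769931
Compute 20 * 3.769931 = 75.3986
TL = 75.3986 - 47.3 = 28.1

28.1 dB


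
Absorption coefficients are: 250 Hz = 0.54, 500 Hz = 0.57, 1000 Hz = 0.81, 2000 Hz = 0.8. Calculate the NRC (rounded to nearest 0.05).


Given values:
  a_250 = 0.54, a_500 = 0.57
  a_1000 = 0.81, a_2000 = 0.8
Formula: NRC = (a250 + a500 + a1000 + a2000) / 4
Sum = 0.54 + 0.57 + 0.81 + 0.8 = 2.72
NRC = 2.72 / 4 = 0.68
Rounded to nearest 0.05: 0.7

0.7


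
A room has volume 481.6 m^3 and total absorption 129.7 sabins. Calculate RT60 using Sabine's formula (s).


Given values:
  V = 481.6 m^3
  A = 129.7 sabins
Formula: RT60 = 0.161 * V / A
Numerator: 0.161 * 481.6 = 77.5376
RT60 = 77.5376 / 129.7 = 0.598

0.598 s


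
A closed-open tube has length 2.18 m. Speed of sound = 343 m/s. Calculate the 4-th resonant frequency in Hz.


Given values:
  Tube type: closed-open, L = 2.18 m, c = 343 m/s, n = 4
Formula: f_n = (2n - 1) * c / (4 * L)
Compute 2n - 1 = 2*4 - 1 = 7
Compute 4 * L = 4 * 2.18 = 8.72
f = 7 * 343 / 8.72
f = 275.34

275.34 Hz


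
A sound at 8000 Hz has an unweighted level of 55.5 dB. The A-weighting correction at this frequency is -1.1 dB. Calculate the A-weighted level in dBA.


Given values:
  SPL = 55.5 dB
  A-weighting at 8000 Hz = -1.1 dB
Formula: L_A = SPL + A_weight
L_A = 55.5 + (-1.1)
L_A = 54.4

54.4 dBA


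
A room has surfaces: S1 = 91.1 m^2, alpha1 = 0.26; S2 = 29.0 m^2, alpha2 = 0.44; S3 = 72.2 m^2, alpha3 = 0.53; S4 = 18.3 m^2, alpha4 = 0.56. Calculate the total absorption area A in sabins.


Given surfaces:
  Surface 1: 91.1 * 0.26 = 23.686
  Surface 2: 29.0 * 0.44 = 12.76
  Surface 3: 72.2 * 0.53 = 38.266
  Surface 4: 18.3 * 0.56 = 10.248
Formula: A = sum(Si * alpha_i)
A = 23.686 + 12.76 + 38.266 + 10.248
A = 84.96

84.96 sabins


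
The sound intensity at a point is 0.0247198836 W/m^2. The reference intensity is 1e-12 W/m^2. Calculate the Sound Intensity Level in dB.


Given values:
  I = 0.0247198836 W/m^2
  I_ref = 1e-12 W/m^2
Formula: SIL = 10 * log10(I / I_ref)
Compute ratio: I / I_ref = 24719883600
Compute log10: log10(24719883600) = 10.393046
Multiply: SIL = 10 * 10.393046 = 103.93

103.93 dB


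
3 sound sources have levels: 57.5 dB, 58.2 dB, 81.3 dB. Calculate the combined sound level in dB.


Formula: L_total = 10 * log10( sum(10^(Li/10)) )
  Source 1: 10^(57.5/10) = 562341.3252
  Source 2: 10^(58.2/10) = 660693.448
  Source 3: 10^(81.3/10) = 134896288.2592
Sum of linear values = 136119323.0324
L_total = 10 * log10(136119323.0324) = 81.34

81.34 dB


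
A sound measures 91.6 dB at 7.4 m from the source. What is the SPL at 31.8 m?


Given values:
  SPL1 = 91.6 dB, r1 = 7.4 m, r2 = 31.8 m
Formula: SPL2 = SPL1 - 20 * log10(r2 / r1)
Compute ratio: r2 / r1 = 31.8 / 7.4 = 4.2973
Compute log10: log10(4.2973) = 0.633196
Compute drop: 20 * 0.633196 = 12.6639
SPL2 = 91.6 - 12.6639 = 78.94

78.94 dB


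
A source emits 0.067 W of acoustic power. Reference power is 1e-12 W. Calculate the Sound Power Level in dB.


Given values:
  W = 0.067 W
  W_ref = 1e-12 W
Formula: SWL = 10 * log10(W / W_ref)
Compute ratio: W / W_ref = 67000000000
Compute log10: log10(67000000000) = 10.826075
Multiply: SWL = 10 * 10.826075 = 108.26

108.26 dB


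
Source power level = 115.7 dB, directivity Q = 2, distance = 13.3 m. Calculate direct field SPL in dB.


Given values:
  Lw = 115.7 dB, Q = 2, r = 13.3 m
Formula: SPL = Lw + 10 * log10(Q / (4 * pi * r^2))
Compute 4 * pi * r^2 = 4 * pi * 13.3^2 = 2222.8653
Compute Q / denom = 2 / 2222.8653 = 0.00089974
Compute 10 * log10(0.00089974) = -30.4588
SPL = 115.7 + (-30.4588) = 85.24

85.24 dB


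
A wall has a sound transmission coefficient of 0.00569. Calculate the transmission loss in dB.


Given values:
  tau = 0.00569
Formula: TL = 10 * log10(1 / tau)
Compute 1 / tau = 1 / 0.00569 = 175.7469
Compute log10(175.7469) = 2.244888
TL = 10 * 2.244888 = 22.45

22.45 dB


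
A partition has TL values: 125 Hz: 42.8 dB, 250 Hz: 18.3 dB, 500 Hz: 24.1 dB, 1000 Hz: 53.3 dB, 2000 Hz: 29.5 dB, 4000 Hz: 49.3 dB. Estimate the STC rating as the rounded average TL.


Given TL values at each frequency:
  125 Hz: 42.8 dB
  250 Hz: 18.3 dB
  500 Hz: 24.1 dB
  1000 Hz: 53.3 dB
  2000 Hz: 29.5 dB
  4000 Hz: 49.3 dB
Formula: STC ~ round(average of TL values)
Sum = 42.8 + 18.3 + 24.1 + 53.3 + 29.5 + 49.3 = 217.3
Average = 217.3 / 6 = 36.22
Rounded: 36

36


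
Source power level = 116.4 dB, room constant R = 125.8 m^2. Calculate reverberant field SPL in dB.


Given values:
  Lw = 116.4 dB, R = 125.8 m^2
Formula: SPL = Lw + 10 * log10(4 / R)
Compute 4 / R = 4 / 125.8 = 0.031797
Compute 10 * log10(0.031797) = -14.9761
SPL = 116.4 + (-14.9761) = 101.42

101.42 dB


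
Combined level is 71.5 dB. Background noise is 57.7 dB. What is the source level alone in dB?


Given values:
  L_total = 71.5 dB, L_bg = 57.7 dB
Formula: L_source = 10 * log10(10^(L_total/10) - 10^(L_bg/10))
Convert to linear:
  10^(71.5/10) = 14125375.4462
  10^(57.7/10) = 588843.6554
Difference: 14125375.4462 - 588843.6554 = 13536531.7908
L_source = 10 * log10(13536531.7908) = 71.32

71.32 dB


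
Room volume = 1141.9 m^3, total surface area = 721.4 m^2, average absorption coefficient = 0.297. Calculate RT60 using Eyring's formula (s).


Given values:
  V = 1141.9 m^3, S = 721.4 m^2, alpha = 0.297
Formula: RT60 = 0.161 * V / (-S * ln(1 - alpha))
Compute ln(1 - 0.297) = ln(0.703) = -0.352398
Denominator: -721.4 * -0.352398 = 254.2199
Numerator: 0.161 * 1141.9 = 183.8459
RT60 = 183.8459 / 254.2199 = 0.723

0.723 s


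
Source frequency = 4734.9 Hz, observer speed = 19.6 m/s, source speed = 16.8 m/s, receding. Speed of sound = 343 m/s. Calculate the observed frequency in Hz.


Given values:
  f_s = 4734.9 Hz, v_o = 19.6 m/s, v_s = 16.8 m/s
  Direction: receding
Formula: f_o = f_s * (c - v_o) / (c + v_s)
Numerator: c - v_o = 343 - 19.6 = 323.4
Denominator: c + v_s = 343 + 16.8 = 359.8
f_o = 4734.9 * 323.4 / 359.8 = 4255.88

4255.88 Hz


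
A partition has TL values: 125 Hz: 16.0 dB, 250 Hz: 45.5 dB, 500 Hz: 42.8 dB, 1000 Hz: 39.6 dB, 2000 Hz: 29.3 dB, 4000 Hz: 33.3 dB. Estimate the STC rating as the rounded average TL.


Given TL values at each frequency:
  125 Hz: 16.0 dB
  250 Hz: 45.5 dB
  500 Hz: 42.8 dB
  1000 Hz: 39.6 dB
  2000 Hz: 29.3 dB
  4000 Hz: 33.3 dB
Formula: STC ~ round(average of TL values)
Sum = 16.0 + 45.5 + 42.8 + 39.6 + 29.3 + 33.3 = 206.5
Average = 206.5 / 6 = 34.42
Rounded: 34

34


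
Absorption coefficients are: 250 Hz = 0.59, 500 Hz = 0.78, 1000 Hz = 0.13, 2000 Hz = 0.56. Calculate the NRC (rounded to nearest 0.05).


Given values:
  a_250 = 0.59, a_500 = 0.78
  a_1000 = 0.13, a_2000 = 0.56
Formula: NRC = (a250 + a500 + a1000 + a2000) / 4
Sum = 0.59 + 0.78 + 0.13 + 0.56 = 2.06
NRC = 2.06 / 4 = 0.515
Rounded to nearest 0.05: 0.5

0.5


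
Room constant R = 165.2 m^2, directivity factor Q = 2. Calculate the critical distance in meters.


Given values:
  R = 165.2 m^2, Q = 2
Formula: d_c = 0.141 * sqrt(Q * R)
Compute Q * R = 2 * 165.2 = 330.4
Compute sqrt(330.4) = 18.1769
d_c = 0.141 * 18.1769 = 2.563

2.563 m


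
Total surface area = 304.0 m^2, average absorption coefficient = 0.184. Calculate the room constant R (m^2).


Given values:
  S = 304.0 m^2, alpha = 0.184
Formula: R = S * alpha / (1 - alpha)
Numerator: 304.0 * 0.184 = 55.936
Denominator: 1 - 0.184 = 0.816
R = 55.936 / 0.816 = 68.55

68.55 m^2


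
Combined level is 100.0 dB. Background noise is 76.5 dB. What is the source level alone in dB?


Given values:
  L_total = 100.0 dB, L_bg = 76.5 dB
Formula: L_source = 10 * log10(10^(L_total/10) - 10^(L_bg/10))
Convert to linear:
  10^(100.0/10) = 10000000000.0
  10^(76.5/10) = 44668359.2151
Difference: 10000000000.0 - 44668359.2151 = 9955331640.7849
L_source = 10 * log10(9955331640.7849) = 99.98

99.98 dB


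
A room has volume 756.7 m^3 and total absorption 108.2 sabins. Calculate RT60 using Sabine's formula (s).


Given values:
  V = 756.7 m^3
  A = 108.2 sabins
Formula: RT60 = 0.161 * V / A
Numerator: 0.161 * 756.7 = 121.8287
RT60 = 121.8287 / 108.2 = 1.126

1.126 s


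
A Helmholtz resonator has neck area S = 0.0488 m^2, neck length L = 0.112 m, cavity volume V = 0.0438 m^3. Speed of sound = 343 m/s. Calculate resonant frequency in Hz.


Given values:
  S = 0.0488 m^2, L = 0.112 m, V = 0.0438 m^3, c = 343 m/s
Formula: f = (c / (2*pi)) * sqrt(S / (V * L))
Compute V * L = 0.0438 * 0.112 = 0.0049056
Compute S / (V * L) = 0.0488 / 0.0049056 = 9.9478
Compute sqrt(9.9478) = 3.154013
Compute c / (2*pi) = 343 / 6.283185 = 54.590148
f = 54.590148 * 3.154013 = 172.18

172.18 Hz


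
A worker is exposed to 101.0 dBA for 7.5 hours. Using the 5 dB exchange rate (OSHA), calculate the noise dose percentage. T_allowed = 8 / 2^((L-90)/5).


Given values:
  L = 101.0 dBA, T = 7.5 hours
Formula: T_allowed = 8 / 2^((L - 90) / 5)
Compute exponent: (101.0 - 90) / 5 = 2.2
Compute 2^(2.2) = 4.594793
T_allowed = 8 / 4.594793 = 1.741101 hours
Dose = (T / T_allowed) * 100
Dose = (7.5 / 1.741101) * 100 = 430.76

430.76 %


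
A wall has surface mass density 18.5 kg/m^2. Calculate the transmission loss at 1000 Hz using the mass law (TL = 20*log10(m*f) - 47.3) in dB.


Given values:
  m = 18.5 kg/m^2, f = 1000 Hz
Formula: TL = 20 * log10(m * f) - 47.3
Compute m * f = 18.5 * 1000 = 18500.0
Compute log10(18500.0) = 4.267172
Compute 20 * 4.267172 = 85.3434
TL = 85.3434 - 47.3 = 38.04

38.04 dB


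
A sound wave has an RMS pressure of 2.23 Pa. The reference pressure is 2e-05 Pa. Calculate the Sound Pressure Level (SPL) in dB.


Given values:
  p = 2.23 Pa
  p_ref = 2e-05 Pa
Formula: SPL = 20 * log10(p / p_ref)
Compute ratio: p / p_ref = 2.23 / 2e-05 = 111500
Compute log10: log10(111500) = 5.047275
Multiply: SPL = 20 * 5.047275 = 100.95

100.95 dB


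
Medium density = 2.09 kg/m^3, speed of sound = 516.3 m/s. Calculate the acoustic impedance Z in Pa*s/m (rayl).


Given values:
  rho = 2.09 kg/m^3
  c = 516.3 m/s
Formula: Z = rho * c
Z = 2.09 * 516.3
Z = 1079.07

1079.07 rayl


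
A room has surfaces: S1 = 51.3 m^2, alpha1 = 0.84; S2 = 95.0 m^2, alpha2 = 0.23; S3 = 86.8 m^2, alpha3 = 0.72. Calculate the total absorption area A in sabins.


Given surfaces:
  Surface 1: 51.3 * 0.84 = 43.092
  Surface 2: 95.0 * 0.23 = 21.85
  Surface 3: 86.8 * 0.72 = 62.496
Formula: A = sum(Si * alpha_i)
A = 43.092 + 21.85 + 62.496
A = 127.44

127.44 sabins


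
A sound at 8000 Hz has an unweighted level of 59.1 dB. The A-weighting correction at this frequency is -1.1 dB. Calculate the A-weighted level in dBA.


Given values:
  SPL = 59.1 dB
  A-weighting at 8000 Hz = -1.1 dB
Formula: L_A = SPL + A_weight
L_A = 59.1 + (-1.1)
L_A = 58.0

58.0 dBA


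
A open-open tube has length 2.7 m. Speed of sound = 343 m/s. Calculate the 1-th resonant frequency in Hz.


Given values:
  Tube type: open-open, L = 2.7 m, c = 343 m/s, n = 1
Formula: f_n = n * c / (2 * L)
Compute 2 * L = 2 * 2.7 = 5.4
f = 1 * 343 / 5.4
f = 63.52

63.52 Hz


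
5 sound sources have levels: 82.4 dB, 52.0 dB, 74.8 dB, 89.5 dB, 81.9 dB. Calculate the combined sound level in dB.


Formula: L_total = 10 * log10( sum(10^(Li/10)) )
  Source 1: 10^(82.4/10) = 173780082.8749
  Source 2: 10^(52.0/10) = 158489.3192
  Source 3: 10^(74.8/10) = 30199517.204
  Source 4: 10^(89.5/10) = 891250938.1337
  Source 5: 10^(81.9/10) = 154881661.8912
Sum of linear values = 1250270689.423
L_total = 10 * log10(1250270689.423) = 90.97

90.97 dB


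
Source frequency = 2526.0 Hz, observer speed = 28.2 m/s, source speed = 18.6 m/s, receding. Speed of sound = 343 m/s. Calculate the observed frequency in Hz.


Given values:
  f_s = 2526.0 Hz, v_o = 28.2 m/s, v_s = 18.6 m/s
  Direction: receding
Formula: f_o = f_s * (c - v_o) / (c + v_s)
Numerator: c - v_o = 343 - 28.2 = 314.8
Denominator: c + v_s = 343 + 18.6 = 361.6
f_o = 2526.0 * 314.8 / 361.6 = 2199.07

2199.07 Hz


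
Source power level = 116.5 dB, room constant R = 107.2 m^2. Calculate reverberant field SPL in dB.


Given values:
  Lw = 116.5 dB, R = 107.2 m^2
Formula: SPL = Lw + 10 * log10(4 / R)
Compute 4 / R = 4 / 107.2 = 0.037313
Compute 10 * log10(0.037313) = -14.2814
SPL = 116.5 + (-14.2814) = 102.22

102.22 dB


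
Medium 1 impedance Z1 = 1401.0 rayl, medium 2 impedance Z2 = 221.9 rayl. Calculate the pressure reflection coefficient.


Given values:
  Z1 = 1401.0 rayl, Z2 = 221.9 rayl
Formula: R = (Z2 - Z1) / (Z2 + Z1)
Numerator: Z2 - Z1 = 221.9 - 1401.0 = -1179.1
Denominator: Z2 + Z1 = 221.9 + 1401.0 = 1622.9
R = -1179.1 / 1622.9 = -0.7265

-0.7265


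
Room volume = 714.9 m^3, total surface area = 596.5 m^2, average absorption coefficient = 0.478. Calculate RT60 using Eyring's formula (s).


Given values:
  V = 714.9 m^3, S = 596.5 m^2, alpha = 0.478
Formula: RT60 = 0.161 * V / (-S * ln(1 - alpha))
Compute ln(1 - 0.478) = ln(0.522) = -0.650088
Denominator: -596.5 * -0.650088 = 387.7775
Numerator: 0.161 * 714.9 = 115.0989
RT60 = 115.0989 / 387.7775 = 0.297

0.297 s


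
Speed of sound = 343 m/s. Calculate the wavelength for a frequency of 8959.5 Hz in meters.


Given values:
  c = 343 m/s, f = 8959.5 Hz
Formula: lambda = c / f
lambda = 343 / 8959.5
lambda = 0.0383

0.0383 m


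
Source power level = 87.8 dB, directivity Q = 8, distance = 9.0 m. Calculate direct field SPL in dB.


Given values:
  Lw = 87.8 dB, Q = 8, r = 9.0 m
Formula: SPL = Lw + 10 * log10(Q / (4 * pi * r^2))
Compute 4 * pi * r^2 = 4 * pi * 9.0^2 = 1017.876
Compute Q / denom = 8 / 1017.876 = 0.0078595
Compute 10 * log10(0.0078595) = -21.0461
SPL = 87.8 + (-21.0461) = 66.75

66.75 dB


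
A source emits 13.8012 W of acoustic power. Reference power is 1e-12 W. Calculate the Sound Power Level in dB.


Given values:
  W = 13.8012 W
  W_ref = 1e-12 W
Formula: SWL = 10 * log10(W / W_ref)
Compute ratio: W / W_ref = 13801200000000
Compute log10: log10(13801200000000) = 13.139917
Multiply: SWL = 10 * 13.139917 = 131.4

131.4 dB


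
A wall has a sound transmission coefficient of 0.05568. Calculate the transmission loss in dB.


Given values:
  tau = 0.05568
Formula: TL = 10 * log10(1 / tau)
Compute 1 / tau = 1 / 0.05568 = 17.9598
Compute log10(17.9598) = 1.254301
TL = 10 * 1.254301 = 12.54

12.54 dB


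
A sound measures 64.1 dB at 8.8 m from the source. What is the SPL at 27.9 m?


Given values:
  SPL1 = 64.1 dB, r1 = 8.8 m, r2 = 27.9 m
Formula: SPL2 = SPL1 - 20 * log10(r2 / r1)
Compute ratio: r2 / r1 = 27.9 / 8.8 = 3.1705
Compute log10: log10(3.1705) = 0.501128
Compute drop: 20 * 0.501128 = 10.0226
SPL2 = 64.1 - 10.0226 = 54.08

54.08 dB


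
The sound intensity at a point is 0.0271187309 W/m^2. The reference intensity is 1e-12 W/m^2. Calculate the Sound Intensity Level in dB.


Given values:
  I = 0.0271187309 W/m^2
  I_ref = 1e-12 W/m^2
Formula: SIL = 10 * log10(I / I_ref)
Compute ratio: I / I_ref = 27118730900
Compute log10: log10(27118730900) = 10.433269
Multiply: SIL = 10 * 10.433269 = 104.33

104.33 dB


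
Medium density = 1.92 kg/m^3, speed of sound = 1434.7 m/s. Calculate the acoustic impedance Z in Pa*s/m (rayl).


Given values:
  rho = 1.92 kg/m^3
  c = 1434.7 m/s
Formula: Z = rho * c
Z = 1.92 * 1434.7
Z = 2754.62

2754.62 rayl


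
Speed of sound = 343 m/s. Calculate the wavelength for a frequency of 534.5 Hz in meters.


Given values:
  c = 343 m/s, f = 534.5 Hz
Formula: lambda = c / f
lambda = 343 / 534.5
lambda = 0.6417

0.6417 m


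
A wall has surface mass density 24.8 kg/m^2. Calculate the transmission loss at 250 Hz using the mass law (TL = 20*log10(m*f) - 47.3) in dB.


Given values:
  m = 24.8 kg/m^2, f = 250 Hz
Formula: TL = 20 * log10(m * f) - 47.3
Compute m * f = 24.8 * 250 = 6200.0
Compute log10(6200.0) = 3.792392
Compute 20 * 3.792392 = 75.8478
TL = 75.8478 - 47.3 = 28.55

28.55 dB


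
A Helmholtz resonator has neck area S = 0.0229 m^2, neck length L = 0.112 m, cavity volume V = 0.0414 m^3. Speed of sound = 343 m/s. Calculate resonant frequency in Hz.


Given values:
  S = 0.0229 m^2, L = 0.112 m, V = 0.0414 m^3, c = 343 m/s
Formula: f = (c / (2*pi)) * sqrt(S / (V * L))
Compute V * L = 0.0414 * 0.112 = 0.0046368
Compute S / (V * L) = 0.0229 / 0.0046368 = 4.9388
Compute sqrt(4.9388) = 2.222341
Compute c / (2*pi) = 343 / 6.283185 = 54.590148
f = 54.590148 * 2.222341 = 121.32

121.32 Hz


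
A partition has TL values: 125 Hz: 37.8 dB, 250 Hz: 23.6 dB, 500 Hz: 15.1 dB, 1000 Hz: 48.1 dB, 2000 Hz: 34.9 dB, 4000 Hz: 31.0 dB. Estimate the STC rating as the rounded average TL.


Given TL values at each frequency:
  125 Hz: 37.8 dB
  250 Hz: 23.6 dB
  500 Hz: 15.1 dB
  1000 Hz: 48.1 dB
  2000 Hz: 34.9 dB
  4000 Hz: 31.0 dB
Formula: STC ~ round(average of TL values)
Sum = 37.8 + 23.6 + 15.1 + 48.1 + 34.9 + 31.0 = 190.5
Average = 190.5 / 6 = 31.75
Rounded: 32

32


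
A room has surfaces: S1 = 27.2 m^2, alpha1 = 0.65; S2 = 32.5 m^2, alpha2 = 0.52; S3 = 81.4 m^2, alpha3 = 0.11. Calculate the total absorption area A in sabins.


Given surfaces:
  Surface 1: 27.2 * 0.65 = 17.68
  Surface 2: 32.5 * 0.52 = 16.9
  Surface 3: 81.4 * 0.11 = 8.954
Formula: A = sum(Si * alpha_i)
A = 17.68 + 16.9 + 8.954
A = 43.53

43.53 sabins


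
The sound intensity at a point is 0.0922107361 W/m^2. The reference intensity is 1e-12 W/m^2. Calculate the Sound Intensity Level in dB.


Given values:
  I = 0.0922107361 W/m^2
  I_ref = 1e-12 W/m^2
Formula: SIL = 10 * log10(I / I_ref)
Compute ratio: I / I_ref = 92210736100
Compute log10: log10(92210736100) = 10.964781
Multiply: SIL = 10 * 10.964781 = 109.65

109.65 dB


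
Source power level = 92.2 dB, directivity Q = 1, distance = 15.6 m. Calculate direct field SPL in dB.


Given values:
  Lw = 92.2 dB, Q = 1, r = 15.6 m
Formula: SPL = Lw + 10 * log10(Q / (4 * pi * r^2))
Compute 4 * pi * r^2 = 4 * pi * 15.6^2 = 3058.152
Compute Q / denom = 1 / 3058.152 = 0.00032699
Compute 10 * log10(0.00032699) = -34.8547
SPL = 92.2 + (-34.8547) = 57.35

57.35 dB


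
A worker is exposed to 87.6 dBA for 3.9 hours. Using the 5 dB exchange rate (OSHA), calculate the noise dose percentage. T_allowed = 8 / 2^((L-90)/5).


Given values:
  L = 87.6 dBA, T = 3.9 hours
Formula: T_allowed = 8 / 2^((L - 90) / 5)
Compute exponent: (87.6 - 90) / 5 = -0.48
Compute 2^(-0.48) = 0.716978
T_allowed = 8 / 0.716978 = 11.157943 hours
Dose = (T / T_allowed) * 100
Dose = (3.9 / 11.157943) * 100 = 34.95

34.95 %


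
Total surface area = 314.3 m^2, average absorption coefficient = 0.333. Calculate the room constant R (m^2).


Given values:
  S = 314.3 m^2, alpha = 0.333
Formula: R = S * alpha / (1 - alpha)
Numerator: 314.3 * 0.333 = 104.6619
Denominator: 1 - 0.333 = 0.667
R = 104.6619 / 0.667 = 156.91

156.91 m^2


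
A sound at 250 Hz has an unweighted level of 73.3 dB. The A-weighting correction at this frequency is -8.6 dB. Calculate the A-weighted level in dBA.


Given values:
  SPL = 73.3 dB
  A-weighting at 250 Hz = -8.6 dB
Formula: L_A = SPL + A_weight
L_A = 73.3 + (-8.6)
L_A = 64.7

64.7 dBA


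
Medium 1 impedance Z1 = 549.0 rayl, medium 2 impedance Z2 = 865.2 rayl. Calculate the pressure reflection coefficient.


Given values:
  Z1 = 549.0 rayl, Z2 = 865.2 rayl
Formula: R = (Z2 - Z1) / (Z2 + Z1)
Numerator: Z2 - Z1 = 865.2 - 549.0 = 316.2
Denominator: Z2 + Z1 = 865.2 + 549.0 = 1414.2
R = 316.2 / 1414.2 = 0.2236

0.2236


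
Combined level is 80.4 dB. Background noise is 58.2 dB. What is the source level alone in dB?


Given values:
  L_total = 80.4 dB, L_bg = 58.2 dB
Formula: L_source = 10 * log10(10^(L_total/10) - 10^(L_bg/10))
Convert to linear:
  10^(80.4/10) = 109647819.6143
  10^(58.2/10) = 660693.448
Difference: 109647819.6143 - 660693.448 = 108987126.1663
L_source = 10 * log10(108987126.1663) = 80.37

80.37 dB


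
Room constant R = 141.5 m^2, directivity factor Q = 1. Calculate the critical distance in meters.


Given values:
  R = 141.5 m^2, Q = 1
Formula: d_c = 0.141 * sqrt(Q * R)
Compute Q * R = 1 * 141.5 = 141.5
Compute sqrt(141.5) = 11.8954
d_c = 0.141 * 11.8954 = 1.677

1.677 m


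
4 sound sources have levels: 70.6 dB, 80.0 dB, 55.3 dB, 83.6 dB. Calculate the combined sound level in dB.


Formula: L_total = 10 * log10( sum(10^(Li/10)) )
  Source 1: 10^(70.6/10) = 11481536.215
  Source 2: 10^(80.0/10) = 100000000.0
  Source 3: 10^(55.3/10) = 338844.1561
  Source 4: 10^(83.6/10) = 229086765.2768
Sum of linear values = 340907145.6479
L_total = 10 * log10(340907145.6479) = 85.33

85.33 dB


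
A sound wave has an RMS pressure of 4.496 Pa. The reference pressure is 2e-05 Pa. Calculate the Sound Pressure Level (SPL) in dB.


Given values:
  p = 4.496 Pa
  p_ref = 2e-05 Pa
Formula: SPL = 20 * log10(p / p_ref)
Compute ratio: p / p_ref = 4.496 / 2e-05 = 224800
Compute log10: log10(224800) = 5.351796
Multiply: SPL = 20 * 5.351796 = 107.04

107.04 dB


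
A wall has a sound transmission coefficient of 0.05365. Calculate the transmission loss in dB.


Given values:
  tau = 0.05365
Formula: TL = 10 * log10(1 / tau)
Compute 1 / tau = 1 / 0.05365 = 18.6393
Compute log10(18.6393) = 1.27043
TL = 10 * 1.27043 = 12.7

12.7 dB


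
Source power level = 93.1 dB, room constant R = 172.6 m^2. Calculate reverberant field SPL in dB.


Given values:
  Lw = 93.1 dB, R = 172.6 m^2
Formula: SPL = Lw + 10 * log10(4 / R)
Compute 4 / R = 4 / 172.6 = 0.023175
Compute 10 * log10(0.023175) = -16.3498
SPL = 93.1 + (-16.3498) = 76.75

76.75 dB


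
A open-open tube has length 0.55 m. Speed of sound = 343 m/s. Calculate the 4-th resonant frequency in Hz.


Given values:
  Tube type: open-open, L = 0.55 m, c = 343 m/s, n = 4
Formula: f_n = n * c / (2 * L)
Compute 2 * L = 2 * 0.55 = 1.1
f = 4 * 343 / 1.1
f = 1247.27

1247.27 Hz


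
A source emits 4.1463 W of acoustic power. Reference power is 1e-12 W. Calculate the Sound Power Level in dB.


Given values:
  W = 4.1463 W
  W_ref = 1e-12 W
Formula: SWL = 10 * log10(W / W_ref)
Compute ratio: W / W_ref = 4146300000000
Compute log10: log10(4146300000000) = 12.617661
Multiply: SWL = 10 * 12.617661 = 126.18

126.18 dB


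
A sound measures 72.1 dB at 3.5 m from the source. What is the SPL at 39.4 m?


Given values:
  SPL1 = 72.1 dB, r1 = 3.5 m, r2 = 39.4 m
Formula: SPL2 = SPL1 - 20 * log10(r2 / r1)
Compute ratio: r2 / r1 = 39.4 / 3.5 = 11.2571
Compute log10: log10(11.2571) = 1.051427
Compute drop: 20 * 1.051427 = 21.0285
SPL2 = 72.1 - 21.0285 = 51.07

51.07 dB


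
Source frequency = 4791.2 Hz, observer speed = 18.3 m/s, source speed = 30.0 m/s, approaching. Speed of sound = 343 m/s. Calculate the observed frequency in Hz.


Given values:
  f_s = 4791.2 Hz, v_o = 18.3 m/s, v_s = 30.0 m/s
  Direction: approaching
Formula: f_o = f_s * (c + v_o) / (c - v_s)
Numerator: c + v_o = 343 + 18.3 = 361.3
Denominator: c - v_s = 343 - 30.0 = 313.0
f_o = 4791.2 * 361.3 / 313.0 = 5530.54

5530.54 Hz


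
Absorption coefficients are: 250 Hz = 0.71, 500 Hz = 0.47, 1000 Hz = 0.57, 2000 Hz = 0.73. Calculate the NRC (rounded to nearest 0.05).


Given values:
  a_250 = 0.71, a_500 = 0.47
  a_1000 = 0.57, a_2000 = 0.73
Formula: NRC = (a250 + a500 + a1000 + a2000) / 4
Sum = 0.71 + 0.47 + 0.57 + 0.73 = 2.48
NRC = 2.48 / 4 = 0.62
Rounded to nearest 0.05: 0.6

0.6


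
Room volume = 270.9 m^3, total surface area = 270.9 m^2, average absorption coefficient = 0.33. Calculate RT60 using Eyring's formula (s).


Given values:
  V = 270.9 m^3, S = 270.9 m^2, alpha = 0.33
Formula: RT60 = 0.161 * V / (-S * ln(1 - alpha))
Compute ln(1 - 0.33) = ln(0.67) = -0.400478
Denominator: -270.9 * -0.400478 = 108.4895
Numerator: 0.161 * 270.9 = 43.6149
RT60 = 43.6149 / 108.4895 = 0.402

0.402 s


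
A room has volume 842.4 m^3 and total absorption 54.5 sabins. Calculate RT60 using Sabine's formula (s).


Given values:
  V = 842.4 m^3
  A = 54.5 sabins
Formula: RT60 = 0.161 * V / A
Numerator: 0.161 * 842.4 = 135.6264
RT60 = 135.6264 / 54.5 = 2.489

2.489 s


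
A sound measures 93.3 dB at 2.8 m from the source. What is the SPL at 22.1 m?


Given values:
  SPL1 = 93.3 dB, r1 = 2.8 m, r2 = 22.1 m
Formula: SPL2 = SPL1 - 20 * log10(r2 / r1)
Compute ratio: r2 / r1 = 22.1 / 2.8 = 7.8929
Compute log10: log10(7.8929) = 0.897237
Compute drop: 20 * 0.897237 = 17.9447
SPL2 = 93.3 - 17.9447 = 75.36

75.36 dB


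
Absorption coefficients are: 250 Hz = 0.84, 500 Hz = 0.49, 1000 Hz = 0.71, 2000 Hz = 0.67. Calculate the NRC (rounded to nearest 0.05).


Given values:
  a_250 = 0.84, a_500 = 0.49
  a_1000 = 0.71, a_2000 = 0.67
Formula: NRC = (a250 + a500 + a1000 + a2000) / 4
Sum = 0.84 + 0.49 + 0.71 + 0.67 = 2.71
NRC = 2.71 / 4 = 0.6775
Rounded to nearest 0.05: 0.7

0.7


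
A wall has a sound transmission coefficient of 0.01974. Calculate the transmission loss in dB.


Given values:
  tau = 0.01974
Formula: TL = 10 * log10(1 / tau)
Compute 1 / tau = 1 / 0.01974 = 50.6586
Compute log10(50.6586) = 1.704653
TL = 10 * 1.704653 = 17.05

17.05 dB


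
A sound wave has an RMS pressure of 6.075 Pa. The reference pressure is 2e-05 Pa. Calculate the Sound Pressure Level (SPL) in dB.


Given values:
  p = 6.075 Pa
  p_ref = 2e-05 Pa
Formula: SPL = 20 * log10(p / p_ref)
Compute ratio: p / p_ref = 6.075 / 2e-05 = 303750
Compute log10: log10(303750) = 5.482516
Multiply: SPL = 20 * 5.482516 = 109.65

109.65 dB


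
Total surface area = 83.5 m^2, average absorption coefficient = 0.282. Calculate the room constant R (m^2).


Given values:
  S = 83.5 m^2, alpha = 0.282
Formula: R = S * alpha / (1 - alpha)
Numerator: 83.5 * 0.282 = 23.547
Denominator: 1 - 0.282 = 0.718
R = 23.547 / 0.718 = 32.8

32.8 m^2


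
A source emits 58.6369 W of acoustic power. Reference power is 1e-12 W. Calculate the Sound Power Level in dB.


Given values:
  W = 58.6369 W
  W_ref = 1e-12 W
Formula: SWL = 10 * log10(W / W_ref)
Compute ratio: W / W_ref = 58636900000000
Compute log10: log10(58636900000000) = 13.768171
Multiply: SWL = 10 * 13.768171 = 137.68

137.68 dB


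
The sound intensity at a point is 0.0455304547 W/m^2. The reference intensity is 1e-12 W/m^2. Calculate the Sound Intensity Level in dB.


Given values:
  I = 0.0455304547 W/m^2
  I_ref = 1e-12 W/m^2
Formula: SIL = 10 * log10(I / I_ref)
Compute ratio: I / I_ref = 45530454700
Compute log10: log10(45530454700) = 10.658302
Multiply: SIL = 10 * 10.658302 = 106.58

106.58 dB


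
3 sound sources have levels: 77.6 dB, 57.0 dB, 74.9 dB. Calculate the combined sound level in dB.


Formula: L_total = 10 * log10( sum(10^(Li/10)) )
  Source 1: 10^(77.6/10) = 57543993.7337
  Source 2: 10^(57.0/10) = 501187.2336
  Source 3: 10^(74.9/10) = 30902954.3251
Sum of linear values = 88948135.2924
L_total = 10 * log10(88948135.2924) = 79.49

79.49 dB


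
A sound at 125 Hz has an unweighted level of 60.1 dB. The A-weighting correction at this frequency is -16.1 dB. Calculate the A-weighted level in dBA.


Given values:
  SPL = 60.1 dB
  A-weighting at 125 Hz = -16.1 dB
Formula: L_A = SPL + A_weight
L_A = 60.1 + (-16.1)
L_A = 44.0

44.0 dBA


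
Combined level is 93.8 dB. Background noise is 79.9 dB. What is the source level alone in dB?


Given values:
  L_total = 93.8 dB, L_bg = 79.9 dB
Formula: L_source = 10 * log10(10^(L_total/10) - 10^(L_bg/10))
Convert to linear:
  10^(93.8/10) = 2398832919.0195
  10^(79.9/10) = 97723722.0956
Difference: 2398832919.0195 - 97723722.0956 = 2301109196.9239
L_source = 10 * log10(2301109196.9239) = 93.62

93.62 dB


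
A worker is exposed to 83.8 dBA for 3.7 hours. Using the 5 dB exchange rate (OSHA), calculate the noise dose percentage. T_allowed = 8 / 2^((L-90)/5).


Given values:
  L = 83.8 dBA, T = 3.7 hours
Formula: T_allowed = 8 / 2^((L - 90) / 5)
Compute exponent: (83.8 - 90) / 5 = -1.24
Compute 2^(-1.24) = 0.423373
T_allowed = 8 / 0.423373 = 18.895867 hours
Dose = (T / T_allowed) * 100
Dose = (3.7 / 18.895867) * 100 = 19.58

19.58 %


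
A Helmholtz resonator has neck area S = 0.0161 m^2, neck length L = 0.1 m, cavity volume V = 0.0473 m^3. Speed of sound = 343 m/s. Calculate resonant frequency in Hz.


Given values:
  S = 0.0161 m^2, L = 0.1 m, V = 0.0473 m^3, c = 343 m/s
Formula: f = (c / (2*pi)) * sqrt(S / (V * L))
Compute V * L = 0.0473 * 0.1 = 0.00473
Compute S / (V * L) = 0.0161 / 0.00473 = 3.4038
Compute sqrt(3.4038) = 1.844939
Compute c / (2*pi) = 343 / 6.283185 = 54.590148
f = 54.590148 * 1.844939 = 100.72

100.72 Hz


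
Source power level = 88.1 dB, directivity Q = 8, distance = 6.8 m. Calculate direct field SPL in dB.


Given values:
  Lw = 88.1 dB, Q = 8, r = 6.8 m
Formula: SPL = Lw + 10 * log10(Q / (4 * pi * r^2))
Compute 4 * pi * r^2 = 4 * pi * 6.8^2 = 581.069
Compute Q / denom = 8 / 581.069 = 0.01376773
Compute 10 * log10(0.01376773) = -18.6114
SPL = 88.1 + (-18.6114) = 69.49

69.49 dB


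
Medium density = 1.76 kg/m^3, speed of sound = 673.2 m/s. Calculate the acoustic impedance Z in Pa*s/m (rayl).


Given values:
  rho = 1.76 kg/m^3
  c = 673.2 m/s
Formula: Z = rho * c
Z = 1.76 * 673.2
Z = 1184.83

1184.83 rayl


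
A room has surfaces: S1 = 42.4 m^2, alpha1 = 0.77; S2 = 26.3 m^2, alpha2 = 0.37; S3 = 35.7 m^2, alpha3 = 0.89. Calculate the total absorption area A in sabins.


Given surfaces:
  Surface 1: 42.4 * 0.77 = 32.648
  Surface 2: 26.3 * 0.37 = 9.731
  Surface 3: 35.7 * 0.89 = 31.773
Formula: A = sum(Si * alpha_i)
A = 32.648 + 9.731 + 31.773
A = 74.15

74.15 sabins


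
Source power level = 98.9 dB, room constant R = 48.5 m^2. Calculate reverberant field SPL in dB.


Given values:
  Lw = 98.9 dB, R = 48.5 m^2
Formula: SPL = Lw + 10 * log10(4 / R)
Compute 4 / R = 4 / 48.5 = 0.082474
Compute 10 * log10(0.082474) = -10.8368
SPL = 98.9 + (-10.8368) = 88.06

88.06 dB


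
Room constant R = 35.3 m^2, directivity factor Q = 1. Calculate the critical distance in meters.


Given values:
  R = 35.3 m^2, Q = 1
Formula: d_c = 0.141 * sqrt(Q * R)
Compute Q * R = 1 * 35.3 = 35.3
Compute sqrt(35.3) = 5.9414
d_c = 0.141 * 5.9414 = 0.838

0.838 m


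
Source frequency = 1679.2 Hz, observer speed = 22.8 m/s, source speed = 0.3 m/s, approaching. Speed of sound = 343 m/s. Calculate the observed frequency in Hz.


Given values:
  f_s = 1679.2 Hz, v_o = 22.8 m/s, v_s = 0.3 m/s
  Direction: approaching
Formula: f_o = f_s * (c + v_o) / (c - v_s)
Numerator: c + v_o = 343 + 22.8 = 365.8
Denominator: c - v_s = 343 - 0.3 = 342.7
f_o = 1679.2 * 365.8 / 342.7 = 1792.39

1792.39 Hz


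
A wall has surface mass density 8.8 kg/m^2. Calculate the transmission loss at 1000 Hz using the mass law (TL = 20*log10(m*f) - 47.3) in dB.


Given values:
  m = 8.8 kg/m^2, f = 1000 Hz
Formula: TL = 20 * log10(m * f) - 47.3
Compute m * f = 8.8 * 1000 = 8800.0
Compute log10(8800.0) = 3.944483
Compute 20 * 3.944483 = 78.8897
TL = 78.8897 - 47.3 = 31.59

31.59 dB


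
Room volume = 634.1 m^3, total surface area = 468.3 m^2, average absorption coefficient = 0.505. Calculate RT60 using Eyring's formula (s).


Given values:
  V = 634.1 m^3, S = 468.3 m^2, alpha = 0.505
Formula: RT60 = 0.161 * V / (-S * ln(1 - alpha))
Compute ln(1 - 0.505) = ln(0.495) = -0.703198
Denominator: -468.3 * -0.703198 = 329.3076
Numerator: 0.161 * 634.1 = 102.0901
RT60 = 102.0901 / 329.3076 = 0.31

0.31 s


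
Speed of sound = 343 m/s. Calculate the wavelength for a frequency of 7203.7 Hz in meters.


Given values:
  c = 343 m/s, f = 7203.7 Hz
Formula: lambda = c / f
lambda = 343 / 7203.7
lambda = 0.0476

0.0476 m


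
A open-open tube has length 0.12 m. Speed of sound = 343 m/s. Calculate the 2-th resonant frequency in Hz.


Given values:
  Tube type: open-open, L = 0.12 m, c = 343 m/s, n = 2
Formula: f_n = n * c / (2 * L)
Compute 2 * L = 2 * 0.12 = 0.24
f = 2 * 343 / 0.24
f = 2858.33

2858.33 Hz


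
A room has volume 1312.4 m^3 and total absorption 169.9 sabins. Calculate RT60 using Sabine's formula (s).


Given values:
  V = 1312.4 m^3
  A = 169.9 sabins
Formula: RT60 = 0.161 * V / A
Numerator: 0.161 * 1312.4 = 211.2964
RT60 = 211.2964 / 169.9 = 1.244

1.244 s


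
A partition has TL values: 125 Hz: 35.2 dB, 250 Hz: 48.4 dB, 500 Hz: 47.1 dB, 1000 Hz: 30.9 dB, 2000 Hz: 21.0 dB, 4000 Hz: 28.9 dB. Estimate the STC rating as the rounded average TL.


Given TL values at each frequency:
  125 Hz: 35.2 dB
  250 Hz: 48.4 dB
  500 Hz: 47.1 dB
  1000 Hz: 30.9 dB
  2000 Hz: 21.0 dB
  4000 Hz: 28.9 dB
Formula: STC ~ round(average of TL values)
Sum = 35.2 + 48.4 + 47.1 + 30.9 + 21.0 + 28.9 = 211.5
Average = 211.5 / 6 = 35.25
Rounded: 35

35


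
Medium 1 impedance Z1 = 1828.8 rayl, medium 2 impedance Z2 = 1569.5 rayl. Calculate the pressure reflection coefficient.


Given values:
  Z1 = 1828.8 rayl, Z2 = 1569.5 rayl
Formula: R = (Z2 - Z1) / (Z2 + Z1)
Numerator: Z2 - Z1 = 1569.5 - 1828.8 = -259.3
Denominator: Z2 + Z1 = 1569.5 + 1828.8 = 3398.3
R = -259.3 / 3398.3 = -0.0763

-0.0763


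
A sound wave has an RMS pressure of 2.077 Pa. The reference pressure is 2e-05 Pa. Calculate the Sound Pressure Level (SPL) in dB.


Given values:
  p = 2.077 Pa
  p_ref = 2e-05 Pa
Formula: SPL = 20 * log10(p / p_ref)
Compute ratio: p / p_ref = 2.077 / 2e-05 = 103850
Compute log10: log10(103850) = 5.016407
Multiply: SPL = 20 * 5.016407 = 100.33

100.33 dB


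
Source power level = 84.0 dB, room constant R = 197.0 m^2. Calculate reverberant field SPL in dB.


Given values:
  Lw = 84.0 dB, R = 197.0 m^2
Formula: SPL = Lw + 10 * log10(4 / R)
Compute 4 / R = 4 / 197.0 = 0.020305
Compute 10 * log10(0.020305) = -16.924
SPL = 84.0 + (-16.924) = 67.08

67.08 dB


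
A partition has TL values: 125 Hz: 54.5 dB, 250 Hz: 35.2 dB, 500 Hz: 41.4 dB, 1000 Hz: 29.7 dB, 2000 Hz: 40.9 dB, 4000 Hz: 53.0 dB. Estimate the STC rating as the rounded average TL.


Given TL values at each frequency:
  125 Hz: 54.5 dB
  250 Hz: 35.2 dB
  500 Hz: 41.4 dB
  1000 Hz: 29.7 dB
  2000 Hz: 40.9 dB
  4000 Hz: 53.0 dB
Formula: STC ~ round(average of TL values)
Sum = 54.5 + 35.2 + 41.4 + 29.7 + 40.9 + 53.0 = 254.7
Average = 254.7 / 6 = 42.45
Rounded: 42

42


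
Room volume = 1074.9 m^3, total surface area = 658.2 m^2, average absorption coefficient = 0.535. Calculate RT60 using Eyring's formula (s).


Given values:
  V = 1074.9 m^3, S = 658.2 m^2, alpha = 0.535
Formula: RT60 = 0.161 * V / (-S * ln(1 - alpha))
Compute ln(1 - 0.535) = ln(0.465) = -0.765718
Denominator: -658.2 * -0.765718 = 503.9956
Numerator: 0.161 * 1074.9 = 173.0589
RT60 = 173.0589 / 503.9956 = 0.343

0.343 s


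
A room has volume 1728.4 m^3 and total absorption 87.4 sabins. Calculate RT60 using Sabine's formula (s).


Given values:
  V = 1728.4 m^3
  A = 87.4 sabins
Formula: RT60 = 0.161 * V / A
Numerator: 0.161 * 1728.4 = 278.2724
RT60 = 278.2724 / 87.4 = 3.184

3.184 s


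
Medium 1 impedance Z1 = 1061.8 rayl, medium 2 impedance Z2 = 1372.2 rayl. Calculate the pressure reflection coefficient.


Given values:
  Z1 = 1061.8 rayl, Z2 = 1372.2 rayl
Formula: R = (Z2 - Z1) / (Z2 + Z1)
Numerator: Z2 - Z1 = 1372.2 - 1061.8 = 310.4
Denominator: Z2 + Z1 = 1372.2 + 1061.8 = 2434.0
R = 310.4 / 2434.0 = 0.1275

0.1275


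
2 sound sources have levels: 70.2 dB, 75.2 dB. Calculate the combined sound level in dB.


Formula: L_total = 10 * log10( sum(10^(Li/10)) )
  Source 1: 10^(70.2/10) = 10471285.4805
  Source 2: 10^(75.2/10) = 33113112.1483
Sum of linear values = 43584397.6288
L_total = 10 * log10(43584397.6288) = 76.39

76.39 dB


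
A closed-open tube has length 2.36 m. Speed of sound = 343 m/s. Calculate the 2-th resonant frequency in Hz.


Given values:
  Tube type: closed-open, L = 2.36 m, c = 343 m/s, n = 2
Formula: f_n = (2n - 1) * c / (4 * L)
Compute 2n - 1 = 2*2 - 1 = 3
Compute 4 * L = 4 * 2.36 = 9.44
f = 3 * 343 / 9.44
f = 109.0

109.0 Hz


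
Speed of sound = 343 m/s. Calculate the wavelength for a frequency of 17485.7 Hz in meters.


Given values:
  c = 343 m/s, f = 17485.7 Hz
Formula: lambda = c / f
lambda = 343 / 17485.7
lambda = 0.0196

0.0196 m


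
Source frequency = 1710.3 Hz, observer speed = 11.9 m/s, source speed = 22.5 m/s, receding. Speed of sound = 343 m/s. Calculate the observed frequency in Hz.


Given values:
  f_s = 1710.3 Hz, v_o = 11.9 m/s, v_s = 22.5 m/s
  Direction: receding
Formula: f_o = f_s * (c - v_o) / (c + v_s)
Numerator: c - v_o = 343 - 11.9 = 331.1
Denominator: c + v_s = 343 + 22.5 = 365.5
f_o = 1710.3 * 331.1 / 365.5 = 1549.33

1549.33 Hz


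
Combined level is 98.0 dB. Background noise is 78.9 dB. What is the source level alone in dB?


Given values:
  L_total = 98.0 dB, L_bg = 78.9 dB
Formula: L_source = 10 * log10(10^(L_total/10) - 10^(L_bg/10))
Convert to linear:
  10^(98.0/10) = 6309573444.8019
  10^(78.9/10) = 77624711.6629
Difference: 6309573444.8019 - 77624711.6629 = 6231948733.139
L_source = 10 * log10(6231948733.139) = 97.95

97.95 dB


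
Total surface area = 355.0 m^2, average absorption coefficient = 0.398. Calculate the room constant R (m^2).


Given values:
  S = 355.0 m^2, alpha = 0.398
Formula: R = S * alpha / (1 - alpha)
Numerator: 355.0 * 0.398 = 141.29
Denominator: 1 - 0.398 = 0.602
R = 141.29 / 0.602 = 234.7

234.7 m^2


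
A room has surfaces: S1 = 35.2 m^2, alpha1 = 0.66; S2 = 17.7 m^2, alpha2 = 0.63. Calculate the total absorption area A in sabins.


Given surfaces:
  Surface 1: 35.2 * 0.66 = 23.232
  Surface 2: 17.7 * 0.63 = 11.151
Formula: A = sum(Si * alpha_i)
A = 23.232 + 11.151
A = 34.38

34.38 sabins


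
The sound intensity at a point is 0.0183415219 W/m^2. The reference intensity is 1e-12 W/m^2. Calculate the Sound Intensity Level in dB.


Given values:
  I = 0.0183415219 W/m^2
  I_ref = 1e-12 W/m^2
Formula: SIL = 10 * log10(I / I_ref)
Compute ratio: I / I_ref = 18341521900
Compute log10: log10(18341521900) = 10.263435
Multiply: SIL = 10 * 10.263435 = 102.63

102.63 dB


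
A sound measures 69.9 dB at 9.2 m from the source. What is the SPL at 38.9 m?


Given values:
  SPL1 = 69.9 dB, r1 = 9.2 m, r2 = 38.9 m
Formula: SPL2 = SPL1 - 20 * log10(r2 / r1)
Compute ratio: r2 / r1 = 38.9 / 9.2 = 4.2283
Compute log10: log10(4.2283) = 0.626166
Compute drop: 20 * 0.626166 = 12.5233
SPL2 = 69.9 - 12.5233 = 57.38

57.38 dB


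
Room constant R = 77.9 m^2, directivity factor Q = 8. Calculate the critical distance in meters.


Given values:
  R = 77.9 m^2, Q = 8
Formula: d_c = 0.141 * sqrt(Q * R)
Compute Q * R = 8 * 77.9 = 623.2
Compute sqrt(623.2) = 24.964
d_c = 0.141 * 24.964 = 3.52

3.52 m


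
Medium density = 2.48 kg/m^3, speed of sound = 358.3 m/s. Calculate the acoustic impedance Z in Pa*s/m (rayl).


Given values:
  rho = 2.48 kg/m^3
  c = 358.3 m/s
Formula: Z = rho * c
Z = 2.48 * 358.3
Z = 888.58

888.58 rayl


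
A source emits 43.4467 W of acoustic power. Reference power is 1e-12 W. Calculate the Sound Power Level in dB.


Given values:
  W = 43.4467 W
  W_ref = 1e-12 W
Formula: SWL = 10 * log10(W / W_ref)
Compute ratio: W / W_ref = 43446700000000
Compute log10: log10(43446700000000) = 13.637957
Multiply: SWL = 10 * 13.637957 = 136.38

136.38 dB
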